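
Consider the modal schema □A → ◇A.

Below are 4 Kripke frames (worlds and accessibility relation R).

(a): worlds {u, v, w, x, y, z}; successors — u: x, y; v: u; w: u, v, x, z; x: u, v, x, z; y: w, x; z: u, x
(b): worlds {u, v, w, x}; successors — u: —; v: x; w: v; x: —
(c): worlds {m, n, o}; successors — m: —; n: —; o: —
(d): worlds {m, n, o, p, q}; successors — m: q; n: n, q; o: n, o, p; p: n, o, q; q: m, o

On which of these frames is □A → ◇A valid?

(a), (d)

The schema corresponds to seriality: ∀x ∃y Rxy.
(a): satisfies the condition.
(b): fails — world u has no successor.
(c): fails — world m has no successor.
(d): satisfies the condition.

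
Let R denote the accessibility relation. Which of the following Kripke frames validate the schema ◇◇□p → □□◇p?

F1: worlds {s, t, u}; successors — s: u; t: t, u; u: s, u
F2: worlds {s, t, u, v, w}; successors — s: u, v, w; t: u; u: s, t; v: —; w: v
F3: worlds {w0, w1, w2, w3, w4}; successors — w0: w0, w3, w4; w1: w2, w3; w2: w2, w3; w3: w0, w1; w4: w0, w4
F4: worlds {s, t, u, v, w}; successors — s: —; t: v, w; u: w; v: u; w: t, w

The schema corresponds to a generalized confluence (Geach) condition: ∀x ∀y ∀z ((xR²y ∧ xR²z) → ∃w (yRw ∧ zRw)).
F1: satisfies the condition.
F2: fails — sR²s, sR²v but no w* with sRw* and vRw*.
F3: fails — w0R²w1, w0R²w3 but no w with w1Rw and w3Rw.
F4: fails — wR²t, wR²v but no w* with tRw* and vRw*.

F1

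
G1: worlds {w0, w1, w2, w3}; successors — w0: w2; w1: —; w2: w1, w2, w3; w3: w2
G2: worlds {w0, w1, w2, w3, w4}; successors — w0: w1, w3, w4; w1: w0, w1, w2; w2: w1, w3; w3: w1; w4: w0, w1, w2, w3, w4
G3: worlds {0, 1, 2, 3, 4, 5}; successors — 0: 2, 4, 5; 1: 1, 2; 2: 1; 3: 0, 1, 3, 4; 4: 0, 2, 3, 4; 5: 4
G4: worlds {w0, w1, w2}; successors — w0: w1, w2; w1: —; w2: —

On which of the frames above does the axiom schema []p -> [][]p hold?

G4

This is the axiom for transitivity; its first-order frame correspondent is forall x forall y forall z (Rxy & Ryz -> Rxz).
G1: fails — Rw3w2 and Rw2w1 but not Rw3w1.
G2: fails — Rw1w0 and Rw0w4 but not Rw1w4.
G3: fails — R34 and R42 but not R32.
G4: holds.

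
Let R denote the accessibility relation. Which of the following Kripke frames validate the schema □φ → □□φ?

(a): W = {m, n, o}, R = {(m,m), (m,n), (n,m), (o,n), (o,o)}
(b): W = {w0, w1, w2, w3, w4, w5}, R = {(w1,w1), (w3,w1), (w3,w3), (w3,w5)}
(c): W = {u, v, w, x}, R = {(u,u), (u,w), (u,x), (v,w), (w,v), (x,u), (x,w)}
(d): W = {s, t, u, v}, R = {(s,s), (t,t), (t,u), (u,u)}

This is the axiom for transitivity; its first-order frame correspondent is ∀x ∀y ∀z (Rxy ∧ Ryz → Rxz).
(a): fails — Ron and Rnm but not Rom.
(b): holds.
(c): fails — Rxw and Rwv but not Rxv.
(d): holds.

(b), (d)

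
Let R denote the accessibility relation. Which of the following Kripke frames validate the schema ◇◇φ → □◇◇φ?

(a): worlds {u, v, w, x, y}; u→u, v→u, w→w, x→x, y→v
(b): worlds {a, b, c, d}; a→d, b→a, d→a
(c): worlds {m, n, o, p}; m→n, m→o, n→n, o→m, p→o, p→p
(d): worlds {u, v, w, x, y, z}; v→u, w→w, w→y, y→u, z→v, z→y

Frame correspondent (Sahlqvist): ∀x ∀y ∀z ((xR²y ∧ xRz) → ∃w (y = w ∧ zR²w)) — i.e. a generalized confluence (Geach) condition.
(a): ✓.
(b): fails — aR²a, aRd but no w with a=w and dR²w.
(c): fails — mR²m, mRn but no w with m=w and nR²w.
(d): fails — wR²u, wRy but no t with u=t and yR²t.

(a)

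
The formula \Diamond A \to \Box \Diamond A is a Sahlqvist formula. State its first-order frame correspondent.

Suppose ◇A→□◇A is valid. Take Rxy, Rxz and set V(A)={y}. Then ◇A at x, so □◇A at x, so ◇A at z, so some w with Rzw has A; w=y, i.e. Rzy. By symmetry of the argument, Ryz.
The converse is a direct semantic check.
So the correspondent is the Euclidean property.

the Euclidean property: \forall x \forall y \forall z (Rxy \wedge Rxz \to Ryz)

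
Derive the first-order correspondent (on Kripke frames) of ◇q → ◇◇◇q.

This is a Sahlqvist (Geach-type) schema ◇^1□^0q → □^0◇^3q.
Minimal-valuation argument: fix x; take any y with xR^1y and any z with xR^0z. Set V(q) to the set of worlds R-reachable from y in exactly 0 steps. Then □^0q holds at y, so the antecedent holds at x; validity forces ◇^3q at z, giving a w with zR^3w and yR^0w.
First-order correspondent: ∀x ∀y (xRy → ∃w (y = w ∧ xR³w)).

∀x ∀y (xRy → ∃w (y = w ∧ xR³w))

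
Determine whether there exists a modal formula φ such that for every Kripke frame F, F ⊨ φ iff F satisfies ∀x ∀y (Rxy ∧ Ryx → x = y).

Not modally definable

Modal frame validity is preserved under surjective bounded morphisms.
The 4-cycle (worlds s,t,u,v with s→t→u→v→s) is antisymmetric. Sending even-indexed worlds to s and odd-indexed worlds to t is a surjective bounded morphism onto the two-world frame with s↔t, which is not antisymmetric.
Hence antisymmetry is not modally definable.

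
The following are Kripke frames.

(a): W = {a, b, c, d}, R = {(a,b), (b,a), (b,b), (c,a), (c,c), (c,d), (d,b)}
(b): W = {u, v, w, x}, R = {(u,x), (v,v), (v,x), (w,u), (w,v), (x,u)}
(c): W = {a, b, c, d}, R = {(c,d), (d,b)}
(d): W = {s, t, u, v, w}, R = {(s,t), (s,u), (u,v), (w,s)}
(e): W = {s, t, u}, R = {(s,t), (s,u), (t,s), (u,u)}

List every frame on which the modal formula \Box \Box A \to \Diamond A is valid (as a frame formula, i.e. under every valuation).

(a)

Frame correspondent (Sahlqvist): \forall x \exists w (x R^2 w \wedge xRw) — i.e. a generalized confluence (Geach) condition.
(a): condition met.
(b): fails — at u but no t with uR²t and uRt.
(c): fails — at a but no w with aR²w and aRw.
(d): fails — at s but no w* with sR²w* and sRw*.
(e): fails — at t but no w with tR²w and tRw.
Valid on: (a).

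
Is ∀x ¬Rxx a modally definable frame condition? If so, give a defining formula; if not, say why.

If a class were modally definable it would be closed under surjective bounded morphisms (Goldblatt–Thomason).
The 3-cycle (worlds a,b,c with a→b→c→a) is irreflexive, and the map sending every world to a single reflexive point • is a surjective bounded morphism (forth: every edge maps to (•,•); back: every world has a successor). So any modal formula valid on the 3-cycle is also valid on the reflexive point, which is not irreflexive.
Hence irreflexivity is not modally definable.

No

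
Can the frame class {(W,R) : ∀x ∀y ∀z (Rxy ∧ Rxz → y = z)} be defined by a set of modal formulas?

Yes — defined by ◇q → □q

Yes: it is partial functionality, defined by the CD schema ◇q → □q.
Suppose ◇q→□q is valid. Take Rxy, Rxz and set V(q)={y}. Then ◇q at x, so □q at x, so q at z, i.e. z=y.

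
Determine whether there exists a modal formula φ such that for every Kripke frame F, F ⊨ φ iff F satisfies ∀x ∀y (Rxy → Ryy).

Yes, by □(□q → q)

This is a Sahlqvist condition; the T□ axiom □(□q → q) defines it.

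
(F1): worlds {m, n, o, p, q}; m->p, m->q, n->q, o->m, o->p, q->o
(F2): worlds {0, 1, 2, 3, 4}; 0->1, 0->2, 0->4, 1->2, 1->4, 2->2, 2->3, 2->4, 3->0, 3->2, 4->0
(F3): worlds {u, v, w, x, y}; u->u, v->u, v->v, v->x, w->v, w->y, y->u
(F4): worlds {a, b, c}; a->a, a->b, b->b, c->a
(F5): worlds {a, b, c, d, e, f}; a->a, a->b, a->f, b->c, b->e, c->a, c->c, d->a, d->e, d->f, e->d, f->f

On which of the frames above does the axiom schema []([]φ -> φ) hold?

Frame correspondent (Sahlqvist): forall x forall y (Rxy -> Ryy) — i.e. shift-reflexivity.
(F1): fails — Rom but not Rmm.
(F2): fails — R01 but not R11.
(F3): fails — Rvx but not Rxx.
(F4): satisfies the condition.
(F5): fails — Rab but not Rbb.
Valid on: (F4).

(F4)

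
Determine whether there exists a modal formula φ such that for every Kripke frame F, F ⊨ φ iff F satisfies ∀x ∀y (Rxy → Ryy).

The condition is shift-reflexivity. A defining modal formula is □(□q → q).
Suppose □(□q→q) is valid. Take Rxy and set V(q)={w : Ryw}. Then at y, □q holds; since □(□q→q) at x, □q→q at y, so q at y, i.e. Ryy.

Definable; □(□q → q) defines it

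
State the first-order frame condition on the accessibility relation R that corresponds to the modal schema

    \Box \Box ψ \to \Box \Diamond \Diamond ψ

\forall x \forall z (xRz \to \exists w (x R^2 w \wedge z R^2 w))

This is a Sahlqvist (Geach-type) schema ◇^0□^2ψ → □^1◇^2ψ.
Minimal-valuation argument: fix x; take any y with xR^0y and any z with xR^1z. Set V(ψ) to the set of worlds R-reachable from y in exactly 2 steps. Then □^2ψ holds at y, so the antecedent holds at x; validity forces ◇^2ψ at z, giving a w with zR^2w and yR^2w.
First-order correspondent: \forall x \forall z (xRz \to \exists w (x R^2 w \wedge z R^2 w)).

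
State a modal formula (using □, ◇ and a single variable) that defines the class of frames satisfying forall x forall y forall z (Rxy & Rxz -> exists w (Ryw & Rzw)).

◇□p → □◇p

This is convergence; the standard corresponding axiom is .2: ◇□p → □◇p.
Suppose ◇□p→□◇p is valid. Take Rxy, Rxz and set V(p)={w : Ryw}. Then □p at y so ◇□p at x, so □◇p at x, so ◇p at z, giving w with Rzw and Ryw.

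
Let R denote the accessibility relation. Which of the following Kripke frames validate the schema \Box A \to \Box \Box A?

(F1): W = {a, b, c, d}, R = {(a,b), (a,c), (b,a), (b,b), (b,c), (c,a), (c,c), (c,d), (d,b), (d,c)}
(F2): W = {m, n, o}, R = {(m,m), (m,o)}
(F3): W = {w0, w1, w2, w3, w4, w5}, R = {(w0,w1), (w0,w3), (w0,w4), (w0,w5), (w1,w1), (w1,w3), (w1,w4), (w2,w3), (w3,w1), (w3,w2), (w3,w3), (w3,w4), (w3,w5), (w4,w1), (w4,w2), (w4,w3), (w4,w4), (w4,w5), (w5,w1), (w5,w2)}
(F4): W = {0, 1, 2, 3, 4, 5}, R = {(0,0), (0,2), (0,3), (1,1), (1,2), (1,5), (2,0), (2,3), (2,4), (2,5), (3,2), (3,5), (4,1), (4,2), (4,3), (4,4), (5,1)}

This is the axiom for transitivity; its first-order frame correspondent is \forall x \forall y \forall z (Rxy \wedge Ryz \to Rxz).
(F1): fails — Rbc and Rcd but not Rbd.
(F2): condition met.
(F3): fails — Rw1w3 and Rw3w5 but not Rw1w5.
(F4): fails — R32 and R23 but not R33.

(F2)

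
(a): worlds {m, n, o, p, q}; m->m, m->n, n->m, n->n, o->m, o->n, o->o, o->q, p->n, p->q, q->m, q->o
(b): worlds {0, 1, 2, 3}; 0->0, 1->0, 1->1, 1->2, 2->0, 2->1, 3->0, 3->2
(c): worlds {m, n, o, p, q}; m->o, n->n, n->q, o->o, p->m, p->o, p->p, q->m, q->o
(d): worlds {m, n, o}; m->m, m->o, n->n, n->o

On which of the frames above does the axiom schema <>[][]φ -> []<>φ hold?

The schema corresponds to a generalized confluence (Geach) condition: forall x forall y forall z ((xRy & xRz) -> exists w (y R^2 w & zRw)).
(a): condition met.
(b): condition met.
(c): fails — nRq, nRn but no w with qR²w and nRw.
(d): fails — mRm, mRo but no w with mR²w and oRw.

(a), (b)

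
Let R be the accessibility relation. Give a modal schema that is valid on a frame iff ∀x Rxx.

□ψ → ψ

This is reflexivity; the standard corresponding axiom is T: □ψ → ψ.
Suppose □ψ→ψ is valid. At any x set V(ψ)={w : Rxw}. Then □ψ holds at x, so ψ holds at x, i.e. Rxx.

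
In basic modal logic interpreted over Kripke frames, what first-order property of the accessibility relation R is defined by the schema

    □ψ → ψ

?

Suppose □ψ→ψ is valid. At any x set V(ψ)={w : Rxw}. Then □ψ holds at x, so ψ holds at x, i.e. Rxx.

reflexivity: ∀x Rxx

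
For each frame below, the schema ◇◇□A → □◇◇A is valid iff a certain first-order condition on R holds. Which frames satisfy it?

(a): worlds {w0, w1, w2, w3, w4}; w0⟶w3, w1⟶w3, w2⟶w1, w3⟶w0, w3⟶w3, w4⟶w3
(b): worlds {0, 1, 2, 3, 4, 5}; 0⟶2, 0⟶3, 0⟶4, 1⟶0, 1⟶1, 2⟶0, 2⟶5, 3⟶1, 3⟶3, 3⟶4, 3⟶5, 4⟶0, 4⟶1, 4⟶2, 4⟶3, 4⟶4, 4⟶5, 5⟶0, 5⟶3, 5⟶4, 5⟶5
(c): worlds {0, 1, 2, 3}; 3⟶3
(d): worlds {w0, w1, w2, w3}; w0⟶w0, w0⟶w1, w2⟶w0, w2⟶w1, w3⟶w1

(a), (b), (c)

The schema corresponds to a generalized confluence (Geach) condition: ∀x ∀y ∀z ((xR²y ∧ xRz) → ∃w (yRw ∧ zR²w)).
(a): ✓.
(b): ✓.
(c): ✓.
(d): fails — w0R²w0, w0Rw1 but no w with w0Rw and w1R²w.
Valid on: (a), (b), (c).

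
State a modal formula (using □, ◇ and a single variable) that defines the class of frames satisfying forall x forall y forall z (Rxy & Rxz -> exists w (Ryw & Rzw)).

The condition is convergence. The .2 schema ◇□ψ → □◇ψ defines it.
Suppose ◇□ψ→□◇ψ is valid. Take Rxy, Rxz and set V(ψ)={w : Ryw}. Then □ψ at y so ◇□ψ at x, so □◇ψ at x, so ◇ψ at z, giving w with Rzw and Ryw.

◇□ψ → □◇ψ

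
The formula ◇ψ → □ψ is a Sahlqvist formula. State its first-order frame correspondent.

partial functionality

Suppose ◇ψ→□ψ is valid. Take Rxy, Rxz and set V(ψ)={y}. Then ◇ψ at x, so □ψ at x, so ψ at z, i.e. z=y.
Conversely, on a frame with partial functionality the schema holds at every world under every valuation.
Frame condition: ∀x ∀y ∀z (Rxy ∧ Rxz → y = z).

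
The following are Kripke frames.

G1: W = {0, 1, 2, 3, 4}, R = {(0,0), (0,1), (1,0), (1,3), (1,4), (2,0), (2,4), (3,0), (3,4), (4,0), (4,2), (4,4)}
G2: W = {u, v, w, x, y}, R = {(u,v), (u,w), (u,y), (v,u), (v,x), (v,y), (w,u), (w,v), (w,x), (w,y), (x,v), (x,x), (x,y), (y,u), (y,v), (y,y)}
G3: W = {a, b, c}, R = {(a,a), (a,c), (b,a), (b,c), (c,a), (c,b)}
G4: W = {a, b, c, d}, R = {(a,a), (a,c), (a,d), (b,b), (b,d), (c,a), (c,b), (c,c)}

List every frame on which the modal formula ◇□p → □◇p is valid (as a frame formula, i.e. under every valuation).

G1, G2, G3

This is the axiom for convergence; its first-order frame correspondent is ∀x ∀y ∀z (Rxy ∧ Rxz → ∃w (Ryw ∧ Rzw)).
G1: ✓.
G2: ✓.
G3: ✓.
G4: fails — Raa and Rad but a and d have no common successor.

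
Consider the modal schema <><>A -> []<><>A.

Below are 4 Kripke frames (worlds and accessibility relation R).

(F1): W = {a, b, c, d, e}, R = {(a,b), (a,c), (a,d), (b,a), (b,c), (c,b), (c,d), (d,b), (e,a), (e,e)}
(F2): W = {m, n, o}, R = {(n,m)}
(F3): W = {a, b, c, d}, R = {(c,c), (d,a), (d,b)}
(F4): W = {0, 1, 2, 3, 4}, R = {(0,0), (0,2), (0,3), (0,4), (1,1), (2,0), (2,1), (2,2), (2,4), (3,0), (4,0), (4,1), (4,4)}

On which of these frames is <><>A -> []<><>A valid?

This is the axiom for a generalized confluence (Geach) condition; its first-order frame correspondent is forall x forall y forall z ((x R^2 y & xRz) -> exists w (y = w & z R^2 w)).
(F1): fails — aR²a, aRb but no w with a=w and bR²w.
(F2): condition met.
(F3): condition met.
(F4): fails — 0R²1, 0R3 but no w with 1=w and 3R²w.
Valid on: (F2), (F3).

(F2), (F3)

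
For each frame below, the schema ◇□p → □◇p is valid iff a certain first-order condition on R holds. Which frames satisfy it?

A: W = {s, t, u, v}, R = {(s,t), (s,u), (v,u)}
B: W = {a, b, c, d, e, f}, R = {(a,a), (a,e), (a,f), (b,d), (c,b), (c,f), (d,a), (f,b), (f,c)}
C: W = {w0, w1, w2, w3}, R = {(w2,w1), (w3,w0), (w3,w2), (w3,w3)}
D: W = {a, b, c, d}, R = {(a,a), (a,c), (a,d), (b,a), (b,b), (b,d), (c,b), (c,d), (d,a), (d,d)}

This is the axiom for convergence; its first-order frame correspondent is ∀x ∀y ∀z (Rxy ∧ Rxz → ∃w (Ryw ∧ Rzw)).
A: fails — Rsu and Rsu but u and u have no common successor.
B: fails — Rae and Rae but e and e have no common successor.
C: fails — Rw2w1 and Rw2w1 but w1 and w1 have no common successor.
D: ✓.

D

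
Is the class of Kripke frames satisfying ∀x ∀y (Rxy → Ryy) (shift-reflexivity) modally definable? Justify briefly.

This is a Sahlqvist condition; the T□ axiom □(□q → q) defines it.

Yes, by □(□q → q)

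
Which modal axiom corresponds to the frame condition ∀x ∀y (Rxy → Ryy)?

□(□p → p)

The condition is shift-reflexivity. The T□ schema □(□p → p) defines it.
Suppose □(□p→p) is valid. Take Rxy and set V(p)={w : Ryw}. Then at y, □p holds; since □(□p→p) at x, □p→p at y, so p at y, i.e. Ryy.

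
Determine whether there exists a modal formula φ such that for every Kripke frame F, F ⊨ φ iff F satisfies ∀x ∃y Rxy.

Yes, by □r → ◇r

Yes: it is seriality, defined by the D schema □r → ◇r.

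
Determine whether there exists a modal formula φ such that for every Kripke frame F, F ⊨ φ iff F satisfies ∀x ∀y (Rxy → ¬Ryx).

Modal frame validity is preserved under surjective bounded morphisms.
The 4-cycle (worlds a,b,c,d with a→b→c→d→a) is asymmetric. Mapping every world to a single reflexive point • is a surjective bounded morphism, and the reflexive point is not asymmetric (R•• but asymmetry requires ¬R••).
So the class is not modally definable.

No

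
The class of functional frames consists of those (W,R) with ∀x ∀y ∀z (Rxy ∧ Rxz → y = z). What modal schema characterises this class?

A defining formula is ◇ψ → □ψ (the CD axiom).

◇ψ → □ψ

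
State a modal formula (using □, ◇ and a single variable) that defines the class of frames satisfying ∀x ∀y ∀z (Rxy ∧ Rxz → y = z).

◇ψ → □ψ

This is partial functionality; the standard corresponding axiom is CD: ◇ψ → □ψ.
Suppose ◇ψ→□ψ is valid. Take Rxy, Rxz and set V(ψ)={y}. Then ◇ψ at x, so □ψ at x, so ψ at z, i.e. z=y.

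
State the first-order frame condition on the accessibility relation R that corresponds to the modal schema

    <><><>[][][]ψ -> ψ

This is a Sahlqvist (Geach-type) schema ◇^3□^3ψ → □^0◇^0ψ.
Minimal-valuation argument: fix x; take any y with xR^3y and any z with xR^0z. Set V(ψ) to the set of worlds R-reachable from y in exactly 3 steps. Then □^3ψ holds at y, so the antecedent holds at x; validity forces ◇^0ψ at z, giving a w with zR^0w and yR^3w.
First-order correspondent: forall x forall y (x R^3 y -> exists w (y R^3 w & x = w)).

forall x forall y (x R^3 y -> exists w (y R^3 w & x = w))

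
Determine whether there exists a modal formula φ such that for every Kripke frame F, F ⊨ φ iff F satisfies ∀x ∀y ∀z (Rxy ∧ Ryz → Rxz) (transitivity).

The condition is transitivity. A defining modal formula is □r → □□r.
Suppose □r→□□r is valid. Take Rxy, Ryz and set V(r)={w : Rxw}. Then □r at x, so □□r at x, so □r at y, so r at z, i.e. Rxz.

Definable; □r → □□r defines it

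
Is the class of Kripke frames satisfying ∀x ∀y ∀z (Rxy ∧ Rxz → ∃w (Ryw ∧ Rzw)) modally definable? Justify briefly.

This is a Sahlqvist condition; the .2 axiom ◇□r → □◇r defines it.
Suppose ◇□r→□◇r is valid. Take Rxy, Rxz and set V(r)={w : Ryw}. Then □r at y so ◇□r at x, so □◇r at x, so ◇r at z, giving w with Rzw and Ryw.

Yes — defined by ◇□r → □◇r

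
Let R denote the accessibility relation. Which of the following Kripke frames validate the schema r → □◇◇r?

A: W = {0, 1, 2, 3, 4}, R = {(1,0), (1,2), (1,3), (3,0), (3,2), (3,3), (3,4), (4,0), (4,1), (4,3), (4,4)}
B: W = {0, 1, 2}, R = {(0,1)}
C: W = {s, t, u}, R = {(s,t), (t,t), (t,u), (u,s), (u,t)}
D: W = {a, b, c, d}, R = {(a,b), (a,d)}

C

Frame correspondent (Sahlqvist): ∀x ∀z (xRz → ∃w (x = w ∧ zR²w)) — i.e. a generalized confluence (Geach) condition.
A: fails — 1R0 but no w with 1=w and 0R²w.
B: fails — 0R1 but no w with 0=w and 1R²w.
C: satisfies the condition.
D: fails — aRb but no w with a=w and bR²w.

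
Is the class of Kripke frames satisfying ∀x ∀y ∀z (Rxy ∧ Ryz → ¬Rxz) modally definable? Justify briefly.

Not definable by any modal formula

Modal frame validity is preserved under surjective bounded morphisms.
The 3-cycle (worlds s,t,u with s→t→u→s) is intransitive. Mapping every world to a single reflexive point • is a surjective bounded morphism; the reflexive point is not intransitive (R••∧R•• but R••).
So the class is not modally definable.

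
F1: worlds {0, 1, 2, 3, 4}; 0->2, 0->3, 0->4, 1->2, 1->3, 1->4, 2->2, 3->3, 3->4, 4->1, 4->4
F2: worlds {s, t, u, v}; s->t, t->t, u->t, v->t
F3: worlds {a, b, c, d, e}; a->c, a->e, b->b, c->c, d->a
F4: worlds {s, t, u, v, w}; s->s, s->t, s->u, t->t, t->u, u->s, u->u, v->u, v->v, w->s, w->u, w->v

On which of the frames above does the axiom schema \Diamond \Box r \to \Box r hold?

The schema corresponds to the Euclidean property: \forall x \forall y \forall z (Rxy \wedge Rxz \to Ryz).
F1: fails — R02 and R04 but not R24.
F2: satisfies the condition.
F3: fails — Rae and Rae but not Ree.
F4: fails — Rsu and Rst but not Rut.

F2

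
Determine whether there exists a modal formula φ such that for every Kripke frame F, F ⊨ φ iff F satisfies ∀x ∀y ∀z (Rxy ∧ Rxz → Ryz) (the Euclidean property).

Yes — defined by ◇q → □◇q

Yes: it is the Euclidean property, defined by the 5 schema ◇q → □◇q.
Suppose ◇q→□◇q is valid. Take Rxy, Rxz and set V(q)={y}. Then ◇q at x, so □◇q at x, so ◇q at z, so some w with Rzw has q; w=y, i.e. Rzy. By symmetry of the argument, Ryz.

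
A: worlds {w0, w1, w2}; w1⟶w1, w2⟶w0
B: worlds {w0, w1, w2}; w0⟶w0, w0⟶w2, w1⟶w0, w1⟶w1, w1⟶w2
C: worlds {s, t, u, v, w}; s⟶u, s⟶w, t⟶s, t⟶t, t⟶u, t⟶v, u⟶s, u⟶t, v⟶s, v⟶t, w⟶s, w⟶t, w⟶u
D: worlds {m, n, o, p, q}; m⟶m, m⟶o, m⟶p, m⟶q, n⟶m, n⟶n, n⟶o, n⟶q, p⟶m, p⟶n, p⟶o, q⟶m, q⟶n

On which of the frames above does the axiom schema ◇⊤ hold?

The schema corresponds to seriality: ∀x ∃y Rxy.
A: fails — world w0 has no successor.
B: fails — world w2 has no successor.
C: holds.
D: fails — world o has no successor.
Valid on: C.

C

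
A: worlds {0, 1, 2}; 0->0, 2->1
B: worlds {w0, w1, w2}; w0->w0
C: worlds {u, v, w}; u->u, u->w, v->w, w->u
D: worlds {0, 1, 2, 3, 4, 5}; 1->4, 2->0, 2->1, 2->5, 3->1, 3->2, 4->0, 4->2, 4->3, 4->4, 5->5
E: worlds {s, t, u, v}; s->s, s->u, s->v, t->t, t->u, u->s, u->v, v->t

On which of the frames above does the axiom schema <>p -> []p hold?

A, B

Frame correspondent (Sahlqvist): forall x forall y forall z (Rxy & Rxz -> y = z) — i.e. partial functionality.
A: ✓.
B: ✓.
C: fails — u sees both u and w.
D: fails — 2 sees both 0 and 1.
E: fails — s sees both s and u.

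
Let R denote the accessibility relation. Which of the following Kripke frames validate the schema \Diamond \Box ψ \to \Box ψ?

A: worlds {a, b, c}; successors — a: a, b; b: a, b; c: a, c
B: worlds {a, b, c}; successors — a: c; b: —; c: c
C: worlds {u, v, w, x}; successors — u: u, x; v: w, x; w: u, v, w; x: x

This is the axiom for the Euclidean property; its first-order frame correspondent is \forall x \forall y \forall z (Rxy \wedge Rxz \to Ryz).
A: fails — Rca and Rcc but not Rac.
B: condition met.
C: fails — Rux and Ruu but not Rxu.
Valid on: B.

B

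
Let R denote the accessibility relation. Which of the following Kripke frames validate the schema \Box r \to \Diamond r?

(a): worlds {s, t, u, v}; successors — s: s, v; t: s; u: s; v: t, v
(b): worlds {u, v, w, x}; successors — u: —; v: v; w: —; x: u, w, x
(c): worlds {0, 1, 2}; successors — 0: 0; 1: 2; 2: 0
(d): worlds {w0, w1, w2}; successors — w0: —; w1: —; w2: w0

This is the axiom for seriality; its first-order frame correspondent is \forall x \exists y Rxy.
(a): ✓.
(b): fails — world u has no successor.
(c): ✓.
(d): fails — world w0 has no successor.
Valid on: (a), (c).

(a), (c)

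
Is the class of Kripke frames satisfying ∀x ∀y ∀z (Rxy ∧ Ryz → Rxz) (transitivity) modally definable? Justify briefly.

Yes, by □q → □□q

The condition is transitivity. A defining modal formula is □q → □□q.
Suppose □q→□□q is valid. Take Rxy, Ryz and set V(q)={w : Rxw}. Then □q at x, so □□q at x, so □q at y, so q at z, i.e. Rxz.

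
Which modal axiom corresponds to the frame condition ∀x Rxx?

□p → p

A defining formula is □p → p (the T axiom).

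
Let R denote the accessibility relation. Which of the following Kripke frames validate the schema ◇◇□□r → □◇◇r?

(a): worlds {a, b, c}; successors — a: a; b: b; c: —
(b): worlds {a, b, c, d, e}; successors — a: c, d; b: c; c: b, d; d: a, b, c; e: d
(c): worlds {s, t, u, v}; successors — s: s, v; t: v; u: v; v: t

(a), (b)

Frame correspondent (Sahlqvist): ∀x ∀y ∀z ((xR²y ∧ xRz) → ∃w (yR²w ∧ zR²w)) — i.e. a generalized confluence (Geach) condition.
(a): holds.
(b): holds.
(c): fails — sR²t, sRv but no w with tR²w and vR²w.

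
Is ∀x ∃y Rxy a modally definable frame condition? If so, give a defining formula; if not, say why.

Definable; □r → ◇r defines it

Yes: it is seriality, defined by the D schema □r → ◇r.
Suppose □r→◇r is valid. At any x set V(r)=W. Then □r at x, so ◇r at x, so x has a successor.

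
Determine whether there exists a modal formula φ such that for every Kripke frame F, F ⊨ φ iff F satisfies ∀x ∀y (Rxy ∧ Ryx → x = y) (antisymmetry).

Not modally definable

Any modally definable frame class is closed under surjective bounded morphisms.
The 8-cycle (worlds s,t,u,v,w,x,y,z with s→t→u→v→w→x→y→z→s) is antisymmetric. Sending even-indexed worlds to s and odd-indexed worlds to t is a surjective bounded morphism onto the two-world frame with s↔t, which is not antisymmetric.
So no modal formula (or set of formulas) defines exactly the antisymmetric frames.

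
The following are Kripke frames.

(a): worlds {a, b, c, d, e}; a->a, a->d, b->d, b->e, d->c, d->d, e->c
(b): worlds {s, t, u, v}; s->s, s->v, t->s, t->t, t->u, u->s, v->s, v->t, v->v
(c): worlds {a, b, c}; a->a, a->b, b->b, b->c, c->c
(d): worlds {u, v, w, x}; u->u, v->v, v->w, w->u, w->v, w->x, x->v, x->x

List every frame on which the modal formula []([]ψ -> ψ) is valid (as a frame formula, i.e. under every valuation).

Frame correspondent (Sahlqvist): forall x forall y (Rxy -> Ryy) — i.e. shift-reflexivity.
(a): fails — Rdc but not Rcc.
(b): fails — Rtu but not Ruu.
(c): condition met.
(d): fails — Rvw but not Rww.
Valid on: (c).

(c)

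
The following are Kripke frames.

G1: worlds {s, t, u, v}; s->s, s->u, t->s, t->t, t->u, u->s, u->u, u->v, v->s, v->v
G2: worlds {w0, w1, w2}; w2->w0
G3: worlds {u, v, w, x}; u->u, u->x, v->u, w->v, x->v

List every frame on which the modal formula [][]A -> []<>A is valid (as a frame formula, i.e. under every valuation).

G1, G3

Frame correspondent (Sahlqvist): forall x forall z (xRz -> exists w (x R^2 w & zRw)) — i.e. a generalized confluence (Geach) condition.
G1: condition met.
G2: fails — w2Rw0 but no w with w2R²w and w0Rw.
G3: condition met.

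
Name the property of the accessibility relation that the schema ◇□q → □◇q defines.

Convergence

Suppose ◇□q→□◇q is valid. Take Rxy, Rxz and set V(q)={w : Ryw}. Then □q at y so ◇□q at x, so □◇q at x, so ◇q at z, giving w with Rzw and Ryw.
The converse is a direct semantic check.
So the correspondent is convergence.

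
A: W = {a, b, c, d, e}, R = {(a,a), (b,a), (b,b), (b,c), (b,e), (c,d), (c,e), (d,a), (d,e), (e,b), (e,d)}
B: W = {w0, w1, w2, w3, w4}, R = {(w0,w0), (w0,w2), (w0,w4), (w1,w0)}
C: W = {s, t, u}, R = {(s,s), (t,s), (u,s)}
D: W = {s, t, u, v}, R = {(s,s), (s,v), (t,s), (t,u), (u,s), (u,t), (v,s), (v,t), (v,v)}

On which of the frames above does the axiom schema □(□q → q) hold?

The schema corresponds to shift-reflexivity: ∀x ∀y (Rxy → Ryy).
A: fails — Rbc but not Rcc.
B: fails — Rw0w2 but not Rw2w2.
C: satisfies the condition.
D: fails — Rut but not Rtt.
Valid on: C.

C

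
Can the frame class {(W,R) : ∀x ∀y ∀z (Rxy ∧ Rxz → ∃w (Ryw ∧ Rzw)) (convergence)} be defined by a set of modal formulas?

Yes: it is convergence, defined by the .2 schema ◇□r → □◇r.
Suppose ◇□r→□◇r is valid. Take Rxy, Rxz and set V(r)={w : Ryw}. Then □r at y so ◇□r at x, so □◇r at x, so ◇r at z, giving w with Rzw and Ryw.

Yes — defined by ◇□r → □◇r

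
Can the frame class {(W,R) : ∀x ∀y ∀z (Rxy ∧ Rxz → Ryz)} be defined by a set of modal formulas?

Yes — defined by ◇q → □◇q

This is a Sahlqvist condition; the 5 axiom ◇q → □◇q defines it.
Suppose ◇q→□◇q is valid. Take Rxy, Rxz and set V(q)={y}. Then ◇q at x, so □◇q at x, so ◇q at z, so some w with Rzw has q; w=y, i.e. Rzy. By symmetry of the argument, Ryz.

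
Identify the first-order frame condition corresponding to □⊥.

□⊥ is valid iff no world has any successor (otherwise □⊥ fails at any world with one).

emptiness of R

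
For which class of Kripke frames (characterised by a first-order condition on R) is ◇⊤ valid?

Seriality

◇⊤ holds at w iff w has a successor, so frame-validity of ◇⊤ is exactly seriality. Equivalently via □r → ◇r:
Suppose □r→◇r is valid. At any x set V(r)=W. Then □r at x, so ◇r at x, so x has a successor.
Conversely, on a frame with seriality the schema holds at every world under every valuation.
Frame condition: ∀x ∃y Rxy.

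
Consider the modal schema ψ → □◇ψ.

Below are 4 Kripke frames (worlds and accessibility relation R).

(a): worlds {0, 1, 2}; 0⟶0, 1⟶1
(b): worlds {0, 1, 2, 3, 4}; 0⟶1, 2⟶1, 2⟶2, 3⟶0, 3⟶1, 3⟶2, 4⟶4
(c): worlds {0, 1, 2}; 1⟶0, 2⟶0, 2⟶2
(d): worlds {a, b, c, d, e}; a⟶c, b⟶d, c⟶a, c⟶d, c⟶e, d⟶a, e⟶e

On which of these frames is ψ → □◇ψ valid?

Frame correspondent (Sahlqvist): ∀x ∀y (Rxy → Ryx) — i.e. symmetry.
(a): condition met.
(b): fails — R32 but not R23.
(c): fails — R10 but not R01.
(d): fails — Rcd but not Rdc.

(a)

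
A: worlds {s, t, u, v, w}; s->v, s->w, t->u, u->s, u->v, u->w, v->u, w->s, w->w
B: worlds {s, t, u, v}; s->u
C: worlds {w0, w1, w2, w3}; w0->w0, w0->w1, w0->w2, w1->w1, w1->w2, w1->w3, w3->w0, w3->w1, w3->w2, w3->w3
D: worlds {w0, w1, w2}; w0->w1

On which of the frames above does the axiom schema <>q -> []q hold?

B, D

The schema corresponds to partial functionality: forall x forall y forall z (Rxy & Rxz -> y = z).
A: fails — s sees both v and w.
B: holds.
C: fails — w0 sees both w0 and w1.
D: holds.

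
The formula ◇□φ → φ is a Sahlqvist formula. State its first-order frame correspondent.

Symmetry

This is a form of the B axiom.
Its frame correspondent is symmetry — ∀x ∀y (Rxy → Ryx).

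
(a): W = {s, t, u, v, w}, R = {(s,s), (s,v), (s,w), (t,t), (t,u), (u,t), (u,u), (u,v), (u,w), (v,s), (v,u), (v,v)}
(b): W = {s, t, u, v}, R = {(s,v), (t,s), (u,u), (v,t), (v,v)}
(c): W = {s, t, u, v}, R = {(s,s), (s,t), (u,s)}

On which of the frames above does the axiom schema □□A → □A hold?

Frame correspondent (Sahlqvist): ∀x ∀y (Rxy → ∃z (Rxz ∧ Rzy)) — i.e. density.
(a): holds.
(b): fails — Rts but no z with Rtz and Rzs.
(c): holds.

(a), (c)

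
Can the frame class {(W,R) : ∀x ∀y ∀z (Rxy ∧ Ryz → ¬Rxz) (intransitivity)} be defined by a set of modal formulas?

If a class were modally definable it would be closed under surjective bounded morphisms (Goldblatt–Thomason).
The 5-cycle (worlds w0,w1,w2,w3,w4 with w0→w1→w2→w3→w4→w0) is intransitive. Mapping every world to a single reflexive point • is a surjective bounded morphism; the reflexive point is not intransitive (R••∧R•• but R••).
Hence intransitivity is not modally definable.

No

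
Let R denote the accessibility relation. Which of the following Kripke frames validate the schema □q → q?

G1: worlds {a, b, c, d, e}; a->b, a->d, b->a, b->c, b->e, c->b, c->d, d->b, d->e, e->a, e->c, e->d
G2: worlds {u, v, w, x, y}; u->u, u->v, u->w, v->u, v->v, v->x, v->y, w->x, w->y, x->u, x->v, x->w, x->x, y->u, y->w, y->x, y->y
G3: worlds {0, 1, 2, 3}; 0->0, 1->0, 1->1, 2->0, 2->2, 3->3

G3

The schema corresponds to reflexivity: ∀x Rxx.
G1: fails — world a does not see itself.
G2: fails — world w does not see itself.
G3: condition met.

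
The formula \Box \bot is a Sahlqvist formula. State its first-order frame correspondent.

This schema is the Ver axiom.
Its frame correspondent is emptiness of R — \forall x \forall y \neg Rxy.

emptiness of R: \forall x \forall y \neg Rxy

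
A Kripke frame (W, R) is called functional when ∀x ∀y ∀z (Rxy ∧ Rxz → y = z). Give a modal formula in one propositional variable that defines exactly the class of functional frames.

The condition is partial functionality. The CD schema ◇s → □s defines it.

◇s → □s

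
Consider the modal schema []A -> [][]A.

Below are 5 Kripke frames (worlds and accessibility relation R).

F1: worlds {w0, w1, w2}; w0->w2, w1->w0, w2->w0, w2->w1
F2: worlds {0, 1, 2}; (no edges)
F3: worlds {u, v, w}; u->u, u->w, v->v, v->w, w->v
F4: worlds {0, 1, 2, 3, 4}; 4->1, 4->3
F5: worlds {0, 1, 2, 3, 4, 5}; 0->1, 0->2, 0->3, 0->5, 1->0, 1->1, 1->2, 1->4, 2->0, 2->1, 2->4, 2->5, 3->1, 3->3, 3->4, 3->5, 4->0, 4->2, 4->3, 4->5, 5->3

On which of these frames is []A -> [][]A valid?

This is the axiom for transitivity; its first-order frame correspondent is forall x forall y forall z (Rxy & Ryz -> Rxz).
F1: fails — Rw0w2 and Rw2w0 but not Rw0w0.
F2: holds.
F3: fails — Ruw and Rwv but not Ruv.
F4: holds.
F5: fails — R34 and R42 but not R32.
Valid on: F2, F4.

F2, F4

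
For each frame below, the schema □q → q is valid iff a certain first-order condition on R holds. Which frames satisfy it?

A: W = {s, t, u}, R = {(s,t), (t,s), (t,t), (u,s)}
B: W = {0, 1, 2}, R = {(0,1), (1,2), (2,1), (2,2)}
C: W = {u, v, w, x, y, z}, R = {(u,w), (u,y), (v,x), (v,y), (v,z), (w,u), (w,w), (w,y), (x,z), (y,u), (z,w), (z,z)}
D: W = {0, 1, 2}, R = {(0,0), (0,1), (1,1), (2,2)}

D

The schema corresponds to reflexivity: ∀x Rxx.
A: fails — world s does not see itself.
B: fails — world 0 does not see itself.
C: fails — world u does not see itself.
D: holds.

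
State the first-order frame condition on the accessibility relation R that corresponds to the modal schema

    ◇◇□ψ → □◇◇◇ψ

This is a Sahlqvist (Geach-type) schema ◇^2□^1ψ → □^1◇^3ψ.
First-order correspondent: ∀x ∀y ∀z ((xR²y ∧ xRz) → ∃w (yRw ∧ zR³w)).

∀x ∀y ∀z ((xR²y ∧ xRz) → ∃w (yRw ∧ zR³w))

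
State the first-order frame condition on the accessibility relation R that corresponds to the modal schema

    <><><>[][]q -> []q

forall x forall y forall z ((x R^3 y & xRz) -> exists w (y R^2 w & z = w))

This is a Sahlqvist (Geach-type) schema ◇^3□^2q → □^1◇^0q.
Minimal-valuation argument: fix x; take any y with xR^3y and any z with xR^1z. Set V(q) to the set of worlds R-reachable from y in exactly 2 steps. Then □^2q holds at y, so the antecedent holds at x; validity forces ◇^0q at z, giving a w with zR^0w and yR^2w.
First-order correspondent: forall x forall y forall z ((x R^3 y & xRz) -> exists w (y R^2 w & z = w)).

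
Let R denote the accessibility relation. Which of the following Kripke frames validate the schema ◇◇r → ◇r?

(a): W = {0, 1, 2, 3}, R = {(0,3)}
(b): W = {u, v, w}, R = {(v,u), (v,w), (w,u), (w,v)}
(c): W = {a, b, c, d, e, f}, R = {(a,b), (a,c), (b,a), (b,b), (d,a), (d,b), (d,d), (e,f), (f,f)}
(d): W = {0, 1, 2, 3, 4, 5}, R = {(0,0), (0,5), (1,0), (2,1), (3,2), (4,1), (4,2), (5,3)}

Frame correspondent (Sahlqvist): ∀x ∀y ∀z (Rxy ∧ Ryz → Rxz) — i.e. transitivity.
(a): satisfies the condition.
(b): fails — Rwv and Rvw but not Rww.
(c): fails — Rab and Rba but not Raa.
(d): fails — R10 and R05 but not R15.
Valid on: (a).

(a)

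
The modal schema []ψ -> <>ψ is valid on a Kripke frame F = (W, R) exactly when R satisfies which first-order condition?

Suppose □ψ→◇ψ is valid. At any x set V(ψ)=W. Then □ψ at x, so ◇ψ at x, so x has a successor.
Conversely, any frame satisfying forall x exists y Rxy validates the schema.
So the correspondent is seriality.

seriality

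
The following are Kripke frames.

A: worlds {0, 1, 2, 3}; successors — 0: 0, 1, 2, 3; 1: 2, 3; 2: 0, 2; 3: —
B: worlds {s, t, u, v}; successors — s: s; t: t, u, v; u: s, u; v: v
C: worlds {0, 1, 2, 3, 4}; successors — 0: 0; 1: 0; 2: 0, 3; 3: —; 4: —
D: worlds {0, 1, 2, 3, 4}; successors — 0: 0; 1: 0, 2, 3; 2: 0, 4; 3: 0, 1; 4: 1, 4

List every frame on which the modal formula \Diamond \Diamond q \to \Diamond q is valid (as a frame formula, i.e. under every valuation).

The schema corresponds to a generalized confluence (Geach) condition: \forall x \forall y (x R^2 y \to \exists w (y = w \wedge xRw)).
A: fails — 1R²0 but no w with 0=w and 1Rw.
B: fails — tR²s but no w with s=w and tRw.
C: ✓.
D: fails — 1R²1 but no w with 1=w and 1Rw.

C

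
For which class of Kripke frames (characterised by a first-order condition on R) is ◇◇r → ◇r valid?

Transitivity

Equivalently (dual form): □r → □□r.
Suppose □r→□□r is valid. Take Rxy, Ryz and set V(r)={w : Rxw}. Then □r at x, so □□r at x, so □r at y, so r at z, i.e. Rxz.
Conversely, any frame satisfying ∀x ∀y ∀z (Rxy ∧ Ryz → Rxz) validates the schema.
So the correspondent is transitivity.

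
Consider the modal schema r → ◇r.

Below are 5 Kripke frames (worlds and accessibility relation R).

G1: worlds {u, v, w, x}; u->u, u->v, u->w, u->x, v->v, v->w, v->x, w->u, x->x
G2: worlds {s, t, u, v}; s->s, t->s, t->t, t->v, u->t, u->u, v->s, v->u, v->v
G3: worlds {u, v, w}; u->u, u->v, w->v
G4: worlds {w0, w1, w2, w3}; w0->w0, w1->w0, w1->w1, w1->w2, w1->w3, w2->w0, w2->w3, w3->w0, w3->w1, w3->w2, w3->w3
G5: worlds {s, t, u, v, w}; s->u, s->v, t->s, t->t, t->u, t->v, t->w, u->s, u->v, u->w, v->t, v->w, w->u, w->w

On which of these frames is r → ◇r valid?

G2

The schema corresponds to a generalized confluence (Geach) condition: ∀x ∃w (x = w ∧ xRw).
G1: fails — at w but no t with w=t and wRt.
G2: satisfies the condition.
G3: fails — at v but no t with v=t and vRt.
G4: fails — at w2 but no w with w2=w and w2Rw.
G5: fails — at s but no w* with s=w* and sRw*.
Valid on: G2.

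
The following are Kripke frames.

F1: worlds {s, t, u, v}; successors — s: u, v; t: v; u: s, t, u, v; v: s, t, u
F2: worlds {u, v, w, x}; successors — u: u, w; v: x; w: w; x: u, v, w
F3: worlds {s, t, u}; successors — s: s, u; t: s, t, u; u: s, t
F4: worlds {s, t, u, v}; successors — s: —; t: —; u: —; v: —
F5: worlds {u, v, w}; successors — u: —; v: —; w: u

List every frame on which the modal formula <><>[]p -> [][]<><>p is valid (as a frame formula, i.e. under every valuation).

This is the axiom for a generalized confluence (Geach) condition; its first-order frame correspondent is forall x forall y forall z ((x R^2 y & x R^2 z) -> exists w (yRw & z R^2 w)).
F1: fails — sR²t, sR²t but no w with tRw and tR²w.
F2: fails — vR²v, vR²u but no t with vRt and uR²t.
F3: satisfies the condition.
F4: satisfies the condition.
F5: satisfies the condition.
Valid on: F3, F4, F5.

F3, F4, F5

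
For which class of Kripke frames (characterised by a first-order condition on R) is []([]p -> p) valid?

shift-reflexivity

This is the T□ axiom.
Its frame correspondent is shift-reflexivity — forall x forall y (Rxy -> Ryy).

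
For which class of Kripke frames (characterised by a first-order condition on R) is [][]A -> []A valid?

Suppose □□A→□A is valid. Take Rxy and set V(A)={w : xR²w}. Then □□A at x, so □A at x, so A at y, i.e. ∃z(Rxz∧Rzy).
Conversely, any frame satisfying forall x forall y (Rxy -> exists z (Rxz & Rzy)) validates the schema.
Frame condition: forall x forall y (Rxy -> exists z (Rxz & Rzy)).

density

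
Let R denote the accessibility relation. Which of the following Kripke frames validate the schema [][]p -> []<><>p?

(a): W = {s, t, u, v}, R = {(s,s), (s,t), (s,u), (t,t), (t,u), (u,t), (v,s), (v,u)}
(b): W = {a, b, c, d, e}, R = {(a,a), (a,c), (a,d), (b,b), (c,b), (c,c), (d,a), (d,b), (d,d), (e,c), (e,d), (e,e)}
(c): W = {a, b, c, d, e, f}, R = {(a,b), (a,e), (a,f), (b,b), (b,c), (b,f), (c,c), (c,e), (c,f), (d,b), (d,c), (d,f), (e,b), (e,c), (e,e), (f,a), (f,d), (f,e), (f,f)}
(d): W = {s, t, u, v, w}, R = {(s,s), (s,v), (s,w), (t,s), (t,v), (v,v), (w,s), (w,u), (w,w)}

(a), (b), (c)

The schema corresponds to a generalized confluence (Geach) condition: forall x forall z (xRz -> exists w (x R^2 w & z R^2 w)).
(a): ✓.
(b): ✓.
(c): ✓.
(d): fails — wRu but no w* with wR²w* and uR²w*.
Valid on: (a), (b), (c).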